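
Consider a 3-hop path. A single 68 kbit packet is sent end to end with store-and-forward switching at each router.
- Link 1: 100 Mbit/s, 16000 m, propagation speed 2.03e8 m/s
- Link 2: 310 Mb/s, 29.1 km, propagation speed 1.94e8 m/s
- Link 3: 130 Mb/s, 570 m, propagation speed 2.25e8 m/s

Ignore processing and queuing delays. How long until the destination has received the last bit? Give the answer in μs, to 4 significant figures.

L = 68000 bits.
Transmission delays (L/R per hop): 680, 219.355, 523.077 μs; sum = 1422.43 μs.
Propagation delays (d/s per hop): 78.8177, 150, 2.53333 μs; sum = 231.351 μs.
End-to-end = 1654 μs.

1654 μs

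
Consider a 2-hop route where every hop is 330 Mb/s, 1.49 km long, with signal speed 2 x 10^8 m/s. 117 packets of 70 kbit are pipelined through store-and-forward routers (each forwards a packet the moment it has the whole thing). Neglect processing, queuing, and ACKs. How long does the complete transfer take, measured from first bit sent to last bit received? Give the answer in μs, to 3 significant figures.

Per-hop transmission t_tx = L/R = 70000/330000000 = 212.121 μs.
Per-hop propagation t_prop = 1490/200000000 = 7.45 μs.
Pipeline fill: first packet needs 2·t_tx to clear all hops; remaining 116 packets each add one t_tx.
Total = (2+117-1)·t_tx + 2·t_prop = 118·212.121 + 2·7.45 = 25000 μs.

25000 μs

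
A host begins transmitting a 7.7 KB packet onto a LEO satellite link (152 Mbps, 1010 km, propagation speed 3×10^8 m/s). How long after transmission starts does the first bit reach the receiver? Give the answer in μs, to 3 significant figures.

3370 μs

First bit experiences only propagation delay: d/s = 1010000/300000000 = 3370 μs.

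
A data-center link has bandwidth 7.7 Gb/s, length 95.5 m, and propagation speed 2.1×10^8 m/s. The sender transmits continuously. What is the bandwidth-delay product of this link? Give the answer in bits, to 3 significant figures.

3500 bits

Propagation delay = 95.5 / 210000000 = 4.54762e-07 s.
BDP = R × t_prop = 7700000000 × 4.54762e-07 = 3501.67 bits.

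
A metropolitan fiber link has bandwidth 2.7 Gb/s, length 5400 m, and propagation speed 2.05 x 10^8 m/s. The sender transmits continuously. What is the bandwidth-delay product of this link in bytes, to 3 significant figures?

Propagation delay = 5400 / 2.05e+08 = 2.63415e-05 s.
BDP = R × t_prop = 2700000000 × 2.63415e-05 = 71122 bits.
In bytes: 71122/8 = 8890 bytes.

8890 bytes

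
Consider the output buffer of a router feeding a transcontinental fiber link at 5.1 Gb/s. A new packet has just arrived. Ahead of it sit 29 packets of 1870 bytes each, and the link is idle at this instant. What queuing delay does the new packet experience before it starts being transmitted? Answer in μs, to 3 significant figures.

Each queued packet: L/R = 14960/5100000000 = 2.93333 μs.
29 queued → 85.0667 μs.
Queuing delay = 85.1 μs.

85.1 μs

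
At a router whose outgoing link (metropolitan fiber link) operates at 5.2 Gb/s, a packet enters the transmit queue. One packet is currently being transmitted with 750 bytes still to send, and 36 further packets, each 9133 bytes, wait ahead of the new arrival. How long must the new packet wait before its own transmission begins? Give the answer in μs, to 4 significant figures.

507.0 μs

Each queued packet: L/R = 73064/5200000000 = 14.0508 μs.
36 queued → 505.828 μs.
Plus remaining 6000 bits of current packet: 1.15385 μs.
Queuing delay = 507.0 μs.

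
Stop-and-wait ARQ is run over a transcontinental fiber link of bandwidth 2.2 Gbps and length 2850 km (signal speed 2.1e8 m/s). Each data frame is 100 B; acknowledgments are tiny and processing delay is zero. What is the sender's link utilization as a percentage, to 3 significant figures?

0.00134 %

t_tx = L/R = 800/2200000000 = 3.63636e-07 s.
t_prop = 2850000/210000000 = 0.0135714 s; RTT = 0.0271429 s.
Cycle = t_tx + RTT = 0.0271432 s.
Utilization = t_tx / cycle = 3.63636e-07/0.0271432 = 0.00134 %.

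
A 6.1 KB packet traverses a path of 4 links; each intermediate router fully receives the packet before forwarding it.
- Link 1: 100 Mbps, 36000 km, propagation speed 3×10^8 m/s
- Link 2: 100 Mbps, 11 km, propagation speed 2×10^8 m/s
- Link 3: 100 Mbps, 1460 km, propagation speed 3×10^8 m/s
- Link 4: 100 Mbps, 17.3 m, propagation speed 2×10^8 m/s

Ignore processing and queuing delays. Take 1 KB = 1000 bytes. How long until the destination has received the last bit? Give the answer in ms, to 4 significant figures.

126.9 ms

L = 48800 bits.
Transmission delay per hop = L/R = 48800/100000000 = 0.488 ms; 4 hops → 1.952 ms.
Propagation delays (d/s per hop): 120, 0.055, 4.86667, 8.65e-05 ms; sum = 124.922 ms.
End-to-end = 126.9 ms.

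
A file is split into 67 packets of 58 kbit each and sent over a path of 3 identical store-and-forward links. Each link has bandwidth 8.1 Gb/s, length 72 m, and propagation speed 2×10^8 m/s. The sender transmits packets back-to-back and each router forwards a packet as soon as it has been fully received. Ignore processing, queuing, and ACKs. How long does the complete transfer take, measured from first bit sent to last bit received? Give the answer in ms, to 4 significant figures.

0.4952 ms

Per-hop transmission t_tx = L/R = 58000/8100000000 = 0.00716049 ms.
Per-hop propagation t_prop = 72/200000000 = 0.00036 ms.
Pipeline fill: first packet needs 3·t_tx to clear all hops; remaining 66 packets each add one t_tx.
Total = (3+67-1)·t_tx + 3·t_prop = 69·0.00716049 + 3·0.00036 = 0.4952 ms.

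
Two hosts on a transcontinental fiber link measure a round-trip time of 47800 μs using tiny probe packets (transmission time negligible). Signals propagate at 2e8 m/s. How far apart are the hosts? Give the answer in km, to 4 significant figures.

One-way propagation = RTT/2 = 23900 μs.
d = s × t = 200000000 × 0.0239 = 4780 km.

4780 km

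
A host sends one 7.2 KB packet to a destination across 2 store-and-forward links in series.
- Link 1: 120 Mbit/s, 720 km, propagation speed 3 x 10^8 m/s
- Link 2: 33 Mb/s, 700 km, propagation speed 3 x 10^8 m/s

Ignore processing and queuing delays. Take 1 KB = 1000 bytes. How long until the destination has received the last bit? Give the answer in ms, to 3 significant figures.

L = 57600 bits.
Transmission delays (L/R per hop): 0.48, 1.74545 ms; sum = 2.22545 ms.
Propagation delays (d/s per hop): 2.4, 2.33333 ms; sum = 4.73333 ms.
End-to-end = 6.96 ms.

6.96 ms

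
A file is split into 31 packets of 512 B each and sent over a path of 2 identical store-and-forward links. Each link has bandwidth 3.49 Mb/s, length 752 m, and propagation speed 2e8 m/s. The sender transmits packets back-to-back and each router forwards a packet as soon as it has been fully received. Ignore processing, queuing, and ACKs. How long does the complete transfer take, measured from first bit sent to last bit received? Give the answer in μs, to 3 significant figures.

Per-hop transmission t_tx = L/R = 4096/3490000 = 1173.64 μs.
Per-hop propagation t_prop = 752/200000000 = 3.76 μs.
Pipeline fill: first packet needs 2·t_tx to clear all hops; remaining 30 packets each add one t_tx.
Total = (2+31-1)·t_tx + 2·t_prop = 32·1173.64 + 2·3.76 = 37600 μs.

37600 μs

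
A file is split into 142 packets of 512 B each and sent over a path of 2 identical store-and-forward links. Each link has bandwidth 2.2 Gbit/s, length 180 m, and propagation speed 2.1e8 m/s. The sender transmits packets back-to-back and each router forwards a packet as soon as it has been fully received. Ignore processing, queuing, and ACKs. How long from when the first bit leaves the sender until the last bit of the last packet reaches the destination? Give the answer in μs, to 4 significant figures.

Per-hop transmission t_tx = L/R = 4096/2200000000 = 1.86182 μs.
Per-hop propagation t_prop = 180/210000000 = 0.857143 μs.
Pipeline fill: first packet needs 2·t_tx to clear all hops; remaining 141 packets each add one t_tx.
Total = (2+142-1)·t_tx + 2·t_prop = 143·1.86182 + 2·0.857143 = 268.0 μs.

268.0 μs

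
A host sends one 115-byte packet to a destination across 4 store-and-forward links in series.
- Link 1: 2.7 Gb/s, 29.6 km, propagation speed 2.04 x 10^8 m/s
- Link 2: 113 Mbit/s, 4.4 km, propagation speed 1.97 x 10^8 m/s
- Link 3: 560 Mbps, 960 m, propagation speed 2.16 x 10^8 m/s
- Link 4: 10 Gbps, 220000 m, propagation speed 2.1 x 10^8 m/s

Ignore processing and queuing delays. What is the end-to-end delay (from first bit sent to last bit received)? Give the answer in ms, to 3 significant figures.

L = 115 × 8 = 920 bits.
Transmission delays (L/R per hop): 0.000340741, 0.00814159, 0.00164286, 9.2e-05 ms; sum = 0.0102172 ms.
Propagation delays (d/s per hop): 0.145098, 0.022335, 0.00444444, 1.04762 ms; sum = 1.2195 ms.
End-to-end = 1.23 ms.

1.23 ms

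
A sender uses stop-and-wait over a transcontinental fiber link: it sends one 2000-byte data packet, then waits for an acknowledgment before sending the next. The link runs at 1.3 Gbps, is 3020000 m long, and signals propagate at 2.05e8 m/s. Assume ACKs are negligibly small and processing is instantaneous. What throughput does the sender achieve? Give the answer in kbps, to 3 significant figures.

t_tx = L/R = 16000/1300000000 = 1.23077e-05 s.
t_prop = 3020000/2.05e+08 = 0.0147317 s; RTT = 0.0294634 s.
Cycle = t_tx + RTT = 0.0294757 s.
Throughput = L / cycle = 16000 / 0.0294757 = 543 kbps.

543 kbps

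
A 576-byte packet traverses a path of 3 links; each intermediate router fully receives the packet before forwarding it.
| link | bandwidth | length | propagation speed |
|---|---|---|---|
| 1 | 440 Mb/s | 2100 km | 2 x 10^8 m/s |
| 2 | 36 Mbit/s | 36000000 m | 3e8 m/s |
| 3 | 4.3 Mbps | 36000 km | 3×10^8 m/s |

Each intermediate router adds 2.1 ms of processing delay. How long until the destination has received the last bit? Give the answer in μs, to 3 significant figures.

256000 μs

L = 576 × 8 = 4608 bits.
Transmission delays (L/R per hop): 10.4727, 128, 1071.63 μs; sum = 1210.1 μs.
Propagation delays (d/s per hop): 10500, 120000, 120000 μs; sum = 250500 μs.
Processing at 2 router(s): 2 × 2.1 ms = 4200 μs.
End-to-end = 256000 μs.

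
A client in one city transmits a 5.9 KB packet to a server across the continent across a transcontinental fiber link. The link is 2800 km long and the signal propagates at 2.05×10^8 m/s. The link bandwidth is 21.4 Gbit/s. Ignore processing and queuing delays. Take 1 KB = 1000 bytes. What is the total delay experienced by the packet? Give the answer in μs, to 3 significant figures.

13700 μs

L = 47200 bits.
Transmission delay = L/R = 47200 / 21400000000 = 2.20561 μs.
Propagation delay = d/s = 2800000 m / 2.05e+08 m/s = 13658.5 μs.
Total = 13700 μs.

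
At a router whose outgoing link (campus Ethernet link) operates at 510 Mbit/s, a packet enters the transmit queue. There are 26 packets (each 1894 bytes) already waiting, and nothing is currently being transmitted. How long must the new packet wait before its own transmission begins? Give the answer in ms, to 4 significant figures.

Each queued packet: L/R = 15152/510000000 = 0.0297098 ms.
26 queued → 0.772455 ms.
Queuing delay = 0.7725 ms.

0.7725 ms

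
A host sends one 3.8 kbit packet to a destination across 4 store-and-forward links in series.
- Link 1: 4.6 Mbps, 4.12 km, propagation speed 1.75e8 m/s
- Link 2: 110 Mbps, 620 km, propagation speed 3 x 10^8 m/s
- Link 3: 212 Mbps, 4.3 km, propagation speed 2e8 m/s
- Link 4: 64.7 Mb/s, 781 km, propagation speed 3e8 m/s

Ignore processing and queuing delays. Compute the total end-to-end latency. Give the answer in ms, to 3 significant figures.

5.65 ms

L = 3800 bits.
Transmission delays (L/R per hop): 0.826087, 0.0345455, 0.0179245, 0.0587326 ms; sum = 0.93729 ms.
Propagation delays (d/s per hop): 0.0235429, 2.06667, 0.0215, 2.60333 ms; sum = 4.71504 ms.
End-to-end = 5.65 ms.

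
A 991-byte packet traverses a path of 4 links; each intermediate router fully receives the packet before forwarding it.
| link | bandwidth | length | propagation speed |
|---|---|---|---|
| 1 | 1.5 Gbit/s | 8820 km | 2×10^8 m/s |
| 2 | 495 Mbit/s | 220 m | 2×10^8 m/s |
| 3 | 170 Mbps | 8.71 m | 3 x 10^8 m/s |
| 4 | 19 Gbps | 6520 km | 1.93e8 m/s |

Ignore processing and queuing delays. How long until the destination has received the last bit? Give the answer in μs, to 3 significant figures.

78000 μs

L = 991 × 8 = 7928 bits.
Transmission delays (L/R per hop): 5.28533, 16.0162, 46.6353, 0.417263 μs; sum = 68.3541 μs.
Propagation delays (d/s per hop): 44100, 1.1, 0.0290333, 33782.4 μs; sum = 77883.5 μs.
End-to-end = 78000 μs.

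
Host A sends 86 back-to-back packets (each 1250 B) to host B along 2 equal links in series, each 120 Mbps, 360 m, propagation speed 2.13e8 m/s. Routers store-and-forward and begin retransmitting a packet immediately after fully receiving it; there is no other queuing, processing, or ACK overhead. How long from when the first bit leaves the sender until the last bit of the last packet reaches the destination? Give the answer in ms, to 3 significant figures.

7.25 ms

Per-hop transmission t_tx = L/R = 10000/120000000 = 0.0833333 ms.
Per-hop propagation t_prop = 360/213000000 = 0.00169014 ms.
Pipeline fill: first packet needs 2·t_tx to clear all hops; remaining 85 packets each add one t_tx.
Total = (2+86-1)·t_tx + 2·t_prop = 87·0.0833333 + 2·0.00169014 = 7.25 ms.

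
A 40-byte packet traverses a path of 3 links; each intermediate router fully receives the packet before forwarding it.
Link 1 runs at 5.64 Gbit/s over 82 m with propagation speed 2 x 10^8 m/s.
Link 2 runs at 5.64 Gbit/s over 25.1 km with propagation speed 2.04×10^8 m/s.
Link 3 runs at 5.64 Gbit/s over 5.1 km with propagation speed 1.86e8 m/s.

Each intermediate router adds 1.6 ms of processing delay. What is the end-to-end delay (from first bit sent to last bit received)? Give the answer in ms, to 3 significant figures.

L = 40 × 8 = 320 bits.
Transmission delay per hop = L/R = 320/5640000000 = 5.67376e-05 ms; 3 hops → 0.000170213 ms.
Propagation delays (d/s per hop): 0.00041, 0.123039, 0.0274194 ms; sum = 0.150869 ms.
Processing at 2 router(s): 2 × 1.6 ms = 3.2 ms.
End-to-end = 3.35 ms.

3.35 ms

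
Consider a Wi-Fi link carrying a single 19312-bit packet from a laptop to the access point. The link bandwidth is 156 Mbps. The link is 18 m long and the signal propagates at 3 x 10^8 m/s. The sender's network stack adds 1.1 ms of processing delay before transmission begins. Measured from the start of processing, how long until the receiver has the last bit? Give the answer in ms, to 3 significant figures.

Transmission delay = L/R = 19312 / 156000000 = 0.123795 ms.
Propagation delay = d/s = 18 m / 300000000 m/s = 6e-05 ms.
Plus processing delay 1.1 ms = 1.1 ms.
Total = 1.22 ms.

1.22 ms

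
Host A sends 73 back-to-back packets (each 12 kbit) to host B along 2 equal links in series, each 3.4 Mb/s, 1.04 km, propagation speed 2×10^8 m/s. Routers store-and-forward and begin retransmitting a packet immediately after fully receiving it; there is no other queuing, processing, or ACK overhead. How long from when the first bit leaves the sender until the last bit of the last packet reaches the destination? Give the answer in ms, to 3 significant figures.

261 ms

Per-hop transmission t_tx = L/R = 12000/3400000 = 3.52941 ms.
Per-hop propagation t_prop = 1040/200000000 = 0.0052 ms.
Pipeline fill: first packet needs 2·t_tx to clear all hops; remaining 72 packets each add one t_tx.
Total = (2+73-1)·t_tx + 2·t_prop = 74·3.52941 + 2·0.0052 = 261 ms.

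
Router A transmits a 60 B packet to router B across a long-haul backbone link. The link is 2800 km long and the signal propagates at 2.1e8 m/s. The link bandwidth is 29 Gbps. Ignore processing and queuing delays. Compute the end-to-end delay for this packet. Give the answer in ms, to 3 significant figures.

L = 60 × 8 = 480 bits.
Transmission delay = L/R = 480 / 29000000000 = 1.65517e-05 ms.
Propagation delay = d/s = 2800000 m / 210000000 m/s = 13.3333 ms.
Total = 13.3 ms.

13.3 ms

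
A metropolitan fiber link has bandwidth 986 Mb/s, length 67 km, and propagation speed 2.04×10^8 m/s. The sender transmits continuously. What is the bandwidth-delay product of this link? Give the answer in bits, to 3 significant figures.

324000 bits

Propagation delay = 67000 / 204000000 = 0.000328431 s.
BDP = R × t_prop = 986000000 × 0.000328431 = 323833 bits.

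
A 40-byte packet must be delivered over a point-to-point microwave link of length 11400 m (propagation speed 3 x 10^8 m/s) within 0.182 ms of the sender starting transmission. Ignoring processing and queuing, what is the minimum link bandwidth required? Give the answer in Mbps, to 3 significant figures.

2.22 Mbps

L = 320 bits.
Propagation delay = 11400 / 300000000 = 0.038 ms.
Transmission budget = 0.182 − 0.038 = 0.144 ms.
R ≥ L / t_tx = 320 bits / 0.000144 s = 2.22 Mbps.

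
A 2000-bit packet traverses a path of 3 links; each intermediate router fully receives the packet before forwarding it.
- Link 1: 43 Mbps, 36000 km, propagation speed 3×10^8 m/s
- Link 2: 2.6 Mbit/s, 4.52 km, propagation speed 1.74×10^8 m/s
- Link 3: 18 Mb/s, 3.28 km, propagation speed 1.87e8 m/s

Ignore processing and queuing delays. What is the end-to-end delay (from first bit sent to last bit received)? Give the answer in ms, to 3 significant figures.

121 ms

Transmission delays (L/R per hop): 0.0465116, 0.769231, 0.111111 ms; sum = 0.926854 ms.
Propagation delays (d/s per hop): 120, 0.025977, 0.0175401 ms; sum = 120.044 ms.
End-to-end = 121 ms.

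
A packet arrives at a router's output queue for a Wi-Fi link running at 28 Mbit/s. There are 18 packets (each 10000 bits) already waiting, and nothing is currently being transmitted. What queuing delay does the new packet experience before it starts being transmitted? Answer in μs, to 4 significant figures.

6429 μs

Each queued packet: L/R = 10000/28000000 = 357.143 μs.
18 queued → 6428.57 μs.
Queuing delay = 6429 μs.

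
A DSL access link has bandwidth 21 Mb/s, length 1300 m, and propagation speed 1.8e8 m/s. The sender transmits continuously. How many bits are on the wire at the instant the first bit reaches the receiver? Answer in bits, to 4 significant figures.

Propagation delay = 1300 / 180000000 = 7.22222e-06 s.
BDP = R × t_prop = 21000000 × 7.22222e-06 = 151.667 bits.

151.7 bits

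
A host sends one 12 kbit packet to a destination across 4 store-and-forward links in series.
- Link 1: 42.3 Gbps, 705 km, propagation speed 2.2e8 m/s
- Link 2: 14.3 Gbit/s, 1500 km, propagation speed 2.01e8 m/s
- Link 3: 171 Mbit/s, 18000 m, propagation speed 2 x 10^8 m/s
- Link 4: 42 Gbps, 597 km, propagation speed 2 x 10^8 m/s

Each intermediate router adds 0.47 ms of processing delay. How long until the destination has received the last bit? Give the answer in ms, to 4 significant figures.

L = 12000 bits.
Transmission delays (L/R per hop): 0.000283688, 0.000839161, 0.0701754, 0.000285714 ms; sum = 0.071584 ms.
Propagation delays (d/s per hop): 3.20455, 7.46269, 0.09, 2.985 ms; sum = 13.7422 ms.
Processing at 3 router(s): 3 × 0.47 ms = 1.41 ms.
End-to-end = 15.22 ms.

15.22 ms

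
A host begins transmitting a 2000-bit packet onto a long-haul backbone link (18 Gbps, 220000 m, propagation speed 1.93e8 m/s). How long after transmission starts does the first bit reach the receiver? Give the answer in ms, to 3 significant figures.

1.14 ms

First bit experiences only propagation delay: d/s = 220000/193000000 = 1.14 ms.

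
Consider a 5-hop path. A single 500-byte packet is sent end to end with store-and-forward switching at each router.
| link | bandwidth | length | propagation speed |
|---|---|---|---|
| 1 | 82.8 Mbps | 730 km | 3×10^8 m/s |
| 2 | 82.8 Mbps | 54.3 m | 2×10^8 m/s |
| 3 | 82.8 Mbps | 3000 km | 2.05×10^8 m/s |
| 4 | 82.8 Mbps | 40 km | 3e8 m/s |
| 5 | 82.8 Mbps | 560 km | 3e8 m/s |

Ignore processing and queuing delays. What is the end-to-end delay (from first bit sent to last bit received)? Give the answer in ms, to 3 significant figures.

L = 500 × 8 = 4000 bits.
Transmission delay per hop = L/R = 4000/82800000 = 0.0483092 ms; 5 hops → 0.241546 ms.
Propagation delays (d/s per hop): 2.43333, 0.0002715, 14.6341, 0.133333, 1.86667 ms; sum = 19.0678 ms.
End-to-end = 19.3 ms.

19.3 ms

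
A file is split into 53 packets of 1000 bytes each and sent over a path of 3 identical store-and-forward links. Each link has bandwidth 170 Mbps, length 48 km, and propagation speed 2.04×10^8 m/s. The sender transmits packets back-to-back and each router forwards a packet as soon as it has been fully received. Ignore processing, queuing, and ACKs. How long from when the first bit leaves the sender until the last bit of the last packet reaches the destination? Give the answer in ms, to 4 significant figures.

3.294 ms

Per-hop transmission t_tx = L/R = 8000/170000000 = 0.0470588 ms.
Per-hop propagation t_prop = 48000/204000000 = 0.235294 ms.
Pipeline fill: first packet needs 3·t_tx to clear all hops; remaining 52 packets each add one t_tx.
Total = (3+53-1)·t_tx + 3·t_prop = 55·0.0470588 + 3·0.235294 = 3.294 ms.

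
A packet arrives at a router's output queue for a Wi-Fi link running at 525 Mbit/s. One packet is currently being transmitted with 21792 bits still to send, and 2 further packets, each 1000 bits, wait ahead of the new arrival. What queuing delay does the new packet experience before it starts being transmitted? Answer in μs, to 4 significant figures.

45.32 μs

Each queued packet: L/R = 1000/525000000 = 1.90476 μs.
2 queued → 3.80952 μs.
Plus remaining 21792 bits of current packet: 41.5086 μs.
Queuing delay = 45.32 μs.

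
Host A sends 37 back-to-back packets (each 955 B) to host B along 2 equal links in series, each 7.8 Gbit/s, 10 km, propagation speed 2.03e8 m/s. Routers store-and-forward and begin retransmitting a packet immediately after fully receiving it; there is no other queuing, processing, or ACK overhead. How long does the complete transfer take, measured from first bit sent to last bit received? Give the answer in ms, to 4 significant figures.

Per-hop transmission t_tx = L/R = 7640/7800000000 = 0.000979487 ms.
Per-hop propagation t_prop = 10000/2.03e+08 = 0.0492611 ms.
Pipeline fill: first packet needs 2·t_tx to clear all hops; remaining 36 packets each add one t_tx.
Total = (2+37-1)·t_tx + 2·t_prop = 38·0.000979487 + 2·0.0492611 = 0.1357 ms.

0.1357 ms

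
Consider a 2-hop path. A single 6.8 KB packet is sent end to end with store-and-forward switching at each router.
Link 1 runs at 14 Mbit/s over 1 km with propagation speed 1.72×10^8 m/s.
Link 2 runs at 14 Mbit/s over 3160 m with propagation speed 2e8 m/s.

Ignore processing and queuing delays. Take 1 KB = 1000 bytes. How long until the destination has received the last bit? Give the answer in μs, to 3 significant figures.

L = 54400 bits.
Transmission delay per hop = L/R = 54400/14000000 = 3885.71 μs; 2 hops → 7771.43 μs.
Propagation delays (d/s per hop): 5.81395, 15.8 μs; sum = 21.614 μs.
End-to-end = 7790 μs.

7790 μs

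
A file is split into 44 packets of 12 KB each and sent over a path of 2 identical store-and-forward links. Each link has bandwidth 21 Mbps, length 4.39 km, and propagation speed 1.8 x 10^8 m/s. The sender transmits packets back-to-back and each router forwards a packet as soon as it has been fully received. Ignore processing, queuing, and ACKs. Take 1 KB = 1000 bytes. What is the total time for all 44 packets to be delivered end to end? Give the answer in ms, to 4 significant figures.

Per-hop transmission t_tx = L/R = 96000/21000000 = 4.57143 ms.
Per-hop propagation t_prop = 4390/180000000 = 0.0243889 ms.
Pipeline fill: first packet needs 2·t_tx to clear all hops; remaining 43 packets each add one t_tx.
Total = (2+44-1)·t_tx + 2·t_prop = 45·4.57143 + 2·0.0243889 = 205.8 ms.

205.8 ms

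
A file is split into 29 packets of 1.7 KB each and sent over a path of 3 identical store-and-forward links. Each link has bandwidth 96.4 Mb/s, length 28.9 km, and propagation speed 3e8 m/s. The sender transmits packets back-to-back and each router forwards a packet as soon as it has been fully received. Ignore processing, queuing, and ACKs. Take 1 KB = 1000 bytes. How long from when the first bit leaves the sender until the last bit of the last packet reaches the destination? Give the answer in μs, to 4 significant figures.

4662 μs

Per-hop transmission t_tx = L/R = 13600/96400000 = 141.079 μs.
Per-hop propagation t_prop = 28900/300000000 = 96.3333 μs.
Pipeline fill: first packet needs 3·t_tx to clear all hops; remaining 28 packets each add one t_tx.
Total = (3+29-1)·t_tx + 3·t_prop = 31·141.079 + 3·96.3333 = 4662 μs.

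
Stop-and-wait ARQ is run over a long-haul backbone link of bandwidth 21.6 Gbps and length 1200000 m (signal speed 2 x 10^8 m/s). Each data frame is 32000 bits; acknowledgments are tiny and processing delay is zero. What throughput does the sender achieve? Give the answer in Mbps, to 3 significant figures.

t_tx = L/R = 32000/21600000000 = 1.48148e-06 s.
t_prop = 1200000/200000000 = 0.006 s; RTT = 0.012 s.
Cycle = t_tx + RTT = 0.0120015 s.
Throughput = L / cycle = 32000 / 0.0120015 = 2.67 Mbps.

2.67 Mbps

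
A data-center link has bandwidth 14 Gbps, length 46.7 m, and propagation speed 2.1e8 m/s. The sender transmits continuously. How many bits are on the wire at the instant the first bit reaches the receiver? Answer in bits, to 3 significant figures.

3110 bits

Propagation delay = 46.7 / 210000000 = 2.22381e-07 s.
BDP = R × t_prop = 14000000000 × 2.22381e-07 = 3113.33 bits.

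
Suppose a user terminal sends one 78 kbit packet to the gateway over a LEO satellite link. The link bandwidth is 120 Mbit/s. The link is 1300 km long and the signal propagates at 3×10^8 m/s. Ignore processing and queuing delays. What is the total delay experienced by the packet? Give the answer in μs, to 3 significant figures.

4980 μs

L = 78000 bits.
Transmission delay = L/R = 78000 / 120000000 = 650 μs.
Propagation delay = d/s = 1300000 m / 300000000 m/s = 4333.33 μs.
Total = 4980 μs.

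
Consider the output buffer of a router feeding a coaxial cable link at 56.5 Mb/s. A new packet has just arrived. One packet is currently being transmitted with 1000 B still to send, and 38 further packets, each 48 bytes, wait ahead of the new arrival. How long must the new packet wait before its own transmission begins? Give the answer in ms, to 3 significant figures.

0.400 ms

Each queued packet: L/R = 384/56500000 = 0.00679646 ms.
38 queued → 0.258265 ms.
Plus remaining 8000 bits of current packet: 0.141593 ms.
Queuing delay = 0.400 ms.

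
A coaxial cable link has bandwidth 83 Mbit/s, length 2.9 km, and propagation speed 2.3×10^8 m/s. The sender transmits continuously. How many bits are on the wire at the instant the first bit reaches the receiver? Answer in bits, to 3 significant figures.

1050 bits

Propagation delay = 2900 / 2.3e+08 = 1.26087e-05 s.
BDP = R × t_prop = 83000000 × 1.26087e-05 = 1046.52 bits.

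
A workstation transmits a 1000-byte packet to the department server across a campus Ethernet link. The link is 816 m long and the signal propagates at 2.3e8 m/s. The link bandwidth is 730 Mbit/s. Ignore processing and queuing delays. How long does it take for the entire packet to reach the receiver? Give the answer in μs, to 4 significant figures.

14.51 μs

L = 1000 × 8 = 8000 bits.
Transmission delay = L/R = 8000 / 730000000 = 10.9589 μs.
Propagation delay = d/s = 816 m / 2.3e+08 m/s = 3.54783 μs.
Total = 14.51 μs.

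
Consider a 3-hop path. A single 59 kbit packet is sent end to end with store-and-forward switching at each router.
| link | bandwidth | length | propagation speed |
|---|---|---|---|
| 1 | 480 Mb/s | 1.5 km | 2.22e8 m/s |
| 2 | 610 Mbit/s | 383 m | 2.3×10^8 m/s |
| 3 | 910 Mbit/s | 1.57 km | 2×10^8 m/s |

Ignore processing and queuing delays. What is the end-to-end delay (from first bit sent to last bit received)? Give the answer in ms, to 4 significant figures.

L = 59000 bits.
Transmission delays (L/R per hop): 0.122917, 0.0967213, 0.0648352 ms; sum = 0.284473 ms.
Propagation delays (d/s per hop): 0.00675676, 0.00166522, 0.00785 ms; sum = 0.016272 ms.
End-to-end = 0.3007 ms.

0.3007 ms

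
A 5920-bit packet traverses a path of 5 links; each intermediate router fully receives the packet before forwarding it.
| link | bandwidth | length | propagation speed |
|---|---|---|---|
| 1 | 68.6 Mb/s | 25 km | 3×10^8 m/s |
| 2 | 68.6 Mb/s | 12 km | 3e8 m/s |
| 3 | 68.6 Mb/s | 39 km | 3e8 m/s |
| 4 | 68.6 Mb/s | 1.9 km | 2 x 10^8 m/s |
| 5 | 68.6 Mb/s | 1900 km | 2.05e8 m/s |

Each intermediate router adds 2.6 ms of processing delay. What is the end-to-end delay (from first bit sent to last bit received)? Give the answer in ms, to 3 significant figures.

Transmission delay per hop = L/R = 5920/68600000 = 0.0862974 ms; 5 hops → 0.431487 ms.
Propagation delays (d/s per hop): 0.0833333, 0.04, 0.13, 0.0095, 9.26829 ms; sum = 9.53113 ms.
Processing at 4 router(s): 4 × 2.6 ms = 10.4 ms.
End-to-end = 20.4 ms.

20.4 ms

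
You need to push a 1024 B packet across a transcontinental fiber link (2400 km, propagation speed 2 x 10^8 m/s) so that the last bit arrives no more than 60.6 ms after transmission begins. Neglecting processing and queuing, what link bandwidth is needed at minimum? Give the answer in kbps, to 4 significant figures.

L = 8192 bits.
Propagation delay = 2400000 / 200000000 = 12 ms.
Transmission budget = 60.6 − 12 = 48.6 ms.
R ≥ L / t_tx = 8192 bits / 0.0486 s = 168.6 kbps.

168.6 kbps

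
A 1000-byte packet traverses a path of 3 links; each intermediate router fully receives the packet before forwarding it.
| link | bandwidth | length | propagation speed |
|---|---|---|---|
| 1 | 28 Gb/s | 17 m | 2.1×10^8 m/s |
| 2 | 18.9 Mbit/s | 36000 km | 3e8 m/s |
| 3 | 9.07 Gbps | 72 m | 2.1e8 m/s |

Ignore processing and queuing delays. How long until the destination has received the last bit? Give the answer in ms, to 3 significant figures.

120 ms

L = 1000 × 8 = 8000 bits.
Transmission delays (L/R per hop): 0.000285714, 0.42328, 0.000882029 ms; sum = 0.424448 ms.
Propagation delays (d/s per hop): 8.09524e-05, 120, 0.000342857 ms; sum = 120 ms.
End-to-end = 120 ms.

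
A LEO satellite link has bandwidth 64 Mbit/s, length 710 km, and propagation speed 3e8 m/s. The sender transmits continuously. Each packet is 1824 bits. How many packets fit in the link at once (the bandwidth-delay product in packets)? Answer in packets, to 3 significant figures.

Propagation delay = 710000 / 300000000 = 0.00236667 s.
BDP = R × t_prop = 64000000 × 0.00236667 = 151467 bits.
In packets of 1824 bits: 83.0 packets.

83.0 packets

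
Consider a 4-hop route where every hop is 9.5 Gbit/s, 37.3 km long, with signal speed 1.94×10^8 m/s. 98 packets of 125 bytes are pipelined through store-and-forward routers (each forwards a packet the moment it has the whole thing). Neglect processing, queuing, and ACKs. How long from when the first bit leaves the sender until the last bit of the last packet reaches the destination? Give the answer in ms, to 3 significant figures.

0.780 ms

Per-hop transmission t_tx = L/R = 1000/9500000000 = 0.000105263 ms.
Per-hop propagation t_prop = 37300/194000000 = 0.192268 ms.
Pipeline fill: first packet needs 4·t_tx to clear all hops; remaining 97 packets each add one t_tx.
Total = (4+98-1)·t_tx + 4·t_prop = 101·0.000105263 + 4·0.192268 = 0.780 ms.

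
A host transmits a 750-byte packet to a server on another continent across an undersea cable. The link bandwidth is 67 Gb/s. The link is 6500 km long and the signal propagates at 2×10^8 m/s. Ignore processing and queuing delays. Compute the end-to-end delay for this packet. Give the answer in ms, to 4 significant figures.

L = 750 × 8 = 6000 bits.
Transmission delay = L/R = 6000 / 67000000000 = 8.95522e-05 ms.
Propagation delay = d/s = 6500000 m / 200000000 m/s = 32.5 ms.
Total = 32.50 ms.

32.50 ms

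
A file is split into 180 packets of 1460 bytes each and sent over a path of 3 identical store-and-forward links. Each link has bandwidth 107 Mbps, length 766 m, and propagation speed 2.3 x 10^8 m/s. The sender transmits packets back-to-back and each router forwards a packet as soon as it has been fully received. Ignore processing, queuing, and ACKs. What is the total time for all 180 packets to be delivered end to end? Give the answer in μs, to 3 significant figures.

19900 μs

Per-hop transmission t_tx = L/R = 11680/107000000 = 109.159 μs.
Per-hop propagation t_prop = 766/2.3e+08 = 3.33043 μs.
Pipeline fill: first packet needs 3·t_tx to clear all hops; remaining 179 packets each add one t_tx.
Total = (3+180-1)·t_tx + 3·t_prop = 182·109.159 + 3·3.33043 = 19900 μs.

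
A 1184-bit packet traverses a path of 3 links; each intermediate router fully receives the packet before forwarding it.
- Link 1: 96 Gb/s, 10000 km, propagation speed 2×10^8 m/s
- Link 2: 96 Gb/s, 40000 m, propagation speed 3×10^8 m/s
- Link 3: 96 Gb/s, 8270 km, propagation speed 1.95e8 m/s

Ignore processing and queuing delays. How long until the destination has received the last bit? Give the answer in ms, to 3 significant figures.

Transmission delay per hop = L/R = 1184/96000000000 = 1.23333e-05 ms; 3 hops → 3.7e-05 ms.
Propagation delays (d/s per hop): 50, 0.133333, 42.4103 ms; sum = 92.5436 ms.
End-to-end = 92.5 ms.

92.5 ms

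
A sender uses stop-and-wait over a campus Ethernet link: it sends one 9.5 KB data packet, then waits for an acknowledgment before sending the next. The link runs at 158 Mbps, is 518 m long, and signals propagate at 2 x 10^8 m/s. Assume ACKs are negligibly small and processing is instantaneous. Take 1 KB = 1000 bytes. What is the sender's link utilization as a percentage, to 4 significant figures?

t_tx = L/R = 76000/158000000 = 0.000481013 s.
t_prop = 518/200000000 = 2.59e-06 s; RTT = 5.18e-06 s.
Cycle = t_tx + RTT = 0.000486193 s.
Utilization = t_tx / cycle = 0.000481013/0.000486193 = 98.93 %.

98.93 %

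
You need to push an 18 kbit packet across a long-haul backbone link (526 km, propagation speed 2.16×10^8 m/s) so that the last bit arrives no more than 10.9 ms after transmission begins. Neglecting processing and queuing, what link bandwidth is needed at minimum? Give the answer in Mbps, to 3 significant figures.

2.13 Mbps

Propagation delay = 526000 / 216000000 = 2.43519 ms.
Transmission budget = 10.9 − 2.43519 = 8.46481 ms.
R ≥ L / t_tx = 18000 bits / 0.00846481 s = 2.13 Mbps.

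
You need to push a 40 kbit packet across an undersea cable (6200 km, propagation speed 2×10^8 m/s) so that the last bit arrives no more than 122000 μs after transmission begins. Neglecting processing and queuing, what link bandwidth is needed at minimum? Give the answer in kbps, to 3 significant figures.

Propagation delay = 6200000 / 200000000 = 31000 μs.
Transmission budget = 122000 − 31000 = 91000 μs.
R ≥ L / t_tx = 40000 bits / 0.091 s = 440 kbps.

440 kbps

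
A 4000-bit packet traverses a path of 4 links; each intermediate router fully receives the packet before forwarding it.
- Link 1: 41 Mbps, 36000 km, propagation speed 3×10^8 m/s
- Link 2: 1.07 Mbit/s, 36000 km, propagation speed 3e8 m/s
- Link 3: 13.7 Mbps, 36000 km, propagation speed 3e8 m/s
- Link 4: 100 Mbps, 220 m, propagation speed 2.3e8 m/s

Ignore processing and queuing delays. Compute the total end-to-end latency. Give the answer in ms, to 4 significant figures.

Transmission delays (L/R per hop): 0.097561, 3.73832, 0.291971, 0.04 ms; sum = 4.16785 ms.
Propagation delays (d/s per hop): 120, 120, 120, 0.000956522 ms; sum = 360.001 ms.
End-to-end = 364.2 ms.

364.2 ms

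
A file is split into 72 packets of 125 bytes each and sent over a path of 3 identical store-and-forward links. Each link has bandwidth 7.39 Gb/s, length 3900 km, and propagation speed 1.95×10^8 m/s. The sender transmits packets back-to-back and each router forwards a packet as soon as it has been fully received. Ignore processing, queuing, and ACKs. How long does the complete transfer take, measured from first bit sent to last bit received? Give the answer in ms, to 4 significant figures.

Per-hop transmission t_tx = L/R = 1000/7390000000 = 0.000135318 ms.
Per-hop propagation t_prop = 3900000/195000000 = 20 ms.
Pipeline fill: first packet needs 3·t_tx to clear all hops; remaining 71 packets each add one t_tx.
Total = (3+72-1)·t_tx + 3·t_prop = 74·0.000135318 + 3·20 = 60.01 ms.

60.01 ms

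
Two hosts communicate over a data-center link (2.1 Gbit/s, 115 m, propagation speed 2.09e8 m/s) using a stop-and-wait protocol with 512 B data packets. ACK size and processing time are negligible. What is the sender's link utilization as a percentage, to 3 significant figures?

63.9 %

t_tx = L/R = 4096/2100000000 = 1.95048e-06 s.
t_prop = 115/209000000 = 5.50239e-07 s; RTT = 1.10048e-06 s.
Cycle = t_tx + RTT = 3.05095e-06 s.
Utilization = t_tx / cycle = 1.95048e-06/3.05095e-06 = 63.9 %.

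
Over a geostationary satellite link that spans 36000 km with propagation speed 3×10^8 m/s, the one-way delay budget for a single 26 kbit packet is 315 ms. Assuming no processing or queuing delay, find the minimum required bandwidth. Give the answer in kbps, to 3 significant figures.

Propagation delay = 36000000 / 300000000 = 120 ms.
Transmission budget = 315 − 120 = 195 ms.
R ≥ L / t_tx = 26000 bits / 0.195 s = 133 kbps.

133 kbps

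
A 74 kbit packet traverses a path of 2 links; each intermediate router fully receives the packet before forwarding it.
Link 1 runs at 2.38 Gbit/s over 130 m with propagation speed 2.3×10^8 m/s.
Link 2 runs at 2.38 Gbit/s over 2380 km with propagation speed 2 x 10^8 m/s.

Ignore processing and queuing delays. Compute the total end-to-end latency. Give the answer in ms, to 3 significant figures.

12.0 ms

L = 74000 bits.
Transmission delay per hop = L/R = 74000/2380000000 = 0.0310924 ms; 2 hops → 0.0621849 ms.
Propagation delays (d/s per hop): 0.000565217, 11.9 ms; sum = 11.9006 ms.
End-to-end = 12.0 ms.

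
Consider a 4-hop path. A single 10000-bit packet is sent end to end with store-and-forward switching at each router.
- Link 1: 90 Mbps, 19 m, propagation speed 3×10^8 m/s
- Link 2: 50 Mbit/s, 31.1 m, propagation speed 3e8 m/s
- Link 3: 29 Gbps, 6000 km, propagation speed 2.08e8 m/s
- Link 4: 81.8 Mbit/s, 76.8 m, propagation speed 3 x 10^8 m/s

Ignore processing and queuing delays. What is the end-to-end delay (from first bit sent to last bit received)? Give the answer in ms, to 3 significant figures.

29.3 ms

Transmission delays (L/R per hop): 0.111111, 0.2, 0.000344828, 0.122249 ms; sum = 0.433705 ms.
Propagation delays (d/s per hop): 6.33333e-05, 0.000103667, 28.8462, 0.000256 ms; sum = 28.8466 ms.
End-to-end = 29.3 ms.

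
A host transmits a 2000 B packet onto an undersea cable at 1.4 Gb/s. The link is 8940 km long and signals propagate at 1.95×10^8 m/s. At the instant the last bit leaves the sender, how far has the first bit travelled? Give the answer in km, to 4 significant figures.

2.229 km

t_tx = L/R = 16000/1400000000 = 1.14286e-05 s.
Distance = s × t_tx = 195000000 × 1.14286e-05 = 2.229 km.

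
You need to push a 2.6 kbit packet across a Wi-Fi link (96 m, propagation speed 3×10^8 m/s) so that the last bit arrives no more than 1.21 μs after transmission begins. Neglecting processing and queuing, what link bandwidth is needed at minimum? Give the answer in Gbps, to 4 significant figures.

Propagation delay = 96 / 300000000 = 0.32 μs.
Transmission budget = 1.21 − 0.32 = 0.89 μs.
R ≥ L / t_tx = 2600 bits / 8.9e-07 s = 2.921 Gbps.

2.921 Gbps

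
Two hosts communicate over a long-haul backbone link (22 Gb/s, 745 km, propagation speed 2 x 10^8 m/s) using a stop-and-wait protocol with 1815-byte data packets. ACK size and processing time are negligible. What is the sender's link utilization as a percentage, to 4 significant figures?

t_tx = L/R = 14520/22000000000 = 6.6e-07 s.
t_prop = 745000/200000000 = 0.003725 s; RTT = 0.00745 s.
Cycle = t_tx + RTT = 0.00745066 s.
Utilization = t_tx / cycle = 6.6e-07/0.00745066 = 0.008858 %.

0.008858 %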